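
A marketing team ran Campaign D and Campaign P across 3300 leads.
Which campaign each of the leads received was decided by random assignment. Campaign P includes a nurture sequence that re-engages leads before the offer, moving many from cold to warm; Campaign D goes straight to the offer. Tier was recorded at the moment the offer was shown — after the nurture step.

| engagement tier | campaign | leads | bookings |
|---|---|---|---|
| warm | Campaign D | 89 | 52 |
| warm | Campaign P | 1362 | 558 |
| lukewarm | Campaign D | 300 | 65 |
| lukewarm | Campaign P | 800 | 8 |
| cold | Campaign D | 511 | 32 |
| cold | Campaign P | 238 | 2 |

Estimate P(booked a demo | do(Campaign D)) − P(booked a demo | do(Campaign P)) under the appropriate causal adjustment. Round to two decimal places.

The engagement tier-specific comparison favours Campaign D throughout, but the pooled figures favour Campaign P. The question is whether to condition on engagement tier.
Engagement tier here is a post-treatment variable shaped by the campaign; conditioning on it would introduce bias rather than remove it. The overall comparison is the causal one.
The causal difference is the pooled difference: 0.166 − 0.237 = -0.071.

-0.07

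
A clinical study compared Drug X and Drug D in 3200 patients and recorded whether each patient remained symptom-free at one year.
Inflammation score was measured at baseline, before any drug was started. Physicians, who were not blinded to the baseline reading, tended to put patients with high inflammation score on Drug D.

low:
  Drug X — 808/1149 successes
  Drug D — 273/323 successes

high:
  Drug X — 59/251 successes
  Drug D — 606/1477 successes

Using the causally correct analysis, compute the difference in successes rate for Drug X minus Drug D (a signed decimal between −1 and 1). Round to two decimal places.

Within every inflammation score level Drug D has the higher rate, yet pooled Drug X does — Simpson's reversal.
The imbalance in inflammation score arose from how patients were allocated, not from anything the drug did; and inflammation score independently affects the outcome. The pooled gap is confounded — condition on inflammation score.
Adjusting over the population distribution of inflammation score: 0.460·(0.703−0.845) + 0.540·(0.235−0.410) = -0.160.

-0.16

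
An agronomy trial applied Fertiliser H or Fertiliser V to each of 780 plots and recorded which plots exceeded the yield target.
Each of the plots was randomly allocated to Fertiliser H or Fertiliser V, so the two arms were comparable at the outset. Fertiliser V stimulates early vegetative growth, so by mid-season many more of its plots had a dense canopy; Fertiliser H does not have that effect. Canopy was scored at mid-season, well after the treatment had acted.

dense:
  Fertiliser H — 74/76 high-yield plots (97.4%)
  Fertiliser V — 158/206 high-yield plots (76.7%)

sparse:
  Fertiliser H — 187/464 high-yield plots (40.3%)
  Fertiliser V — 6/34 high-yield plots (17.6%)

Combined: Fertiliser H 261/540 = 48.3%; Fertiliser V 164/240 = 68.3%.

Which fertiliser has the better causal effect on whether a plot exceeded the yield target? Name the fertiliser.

The stratified and pooled comparisons disagree (Fertiliser H wins within each mid-season canopy; Fertiliser V wins overall), so the answer turns on the causal role of mid-season canopy.
Mid-season canopy here is a post-treatment variable shaped by the fertiliser; conditioning on it would introduce bias rather than remove it. The overall comparison is the causal one.
Pooled: Fertiliser H 48.3% vs Fertiliser V 68.3%; Fertiliser V is higher overall.

Fertiliser V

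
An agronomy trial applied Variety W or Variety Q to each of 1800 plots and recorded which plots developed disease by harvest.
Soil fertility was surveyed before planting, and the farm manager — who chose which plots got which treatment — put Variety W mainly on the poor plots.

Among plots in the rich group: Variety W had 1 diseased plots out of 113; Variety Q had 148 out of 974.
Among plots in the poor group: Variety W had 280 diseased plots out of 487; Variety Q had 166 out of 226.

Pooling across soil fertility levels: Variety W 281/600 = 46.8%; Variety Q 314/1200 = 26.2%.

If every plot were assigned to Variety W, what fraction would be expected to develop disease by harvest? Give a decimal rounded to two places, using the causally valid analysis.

The soil fertility-specific comparison favours Variety W throughout, but the pooled figures favour Variety Q. The question is whether to condition on soil fertility.
Soil fertility differs across varietys for reasons unrelated to any effect of the variety itself, and it separately predicts the outcome — a classic confounder. We must compare within soil fertility levels.
Standardising Variety W to the population soil fertility mix: 0.604·1/113 + 0.396·280/487 = 0.233.

0.23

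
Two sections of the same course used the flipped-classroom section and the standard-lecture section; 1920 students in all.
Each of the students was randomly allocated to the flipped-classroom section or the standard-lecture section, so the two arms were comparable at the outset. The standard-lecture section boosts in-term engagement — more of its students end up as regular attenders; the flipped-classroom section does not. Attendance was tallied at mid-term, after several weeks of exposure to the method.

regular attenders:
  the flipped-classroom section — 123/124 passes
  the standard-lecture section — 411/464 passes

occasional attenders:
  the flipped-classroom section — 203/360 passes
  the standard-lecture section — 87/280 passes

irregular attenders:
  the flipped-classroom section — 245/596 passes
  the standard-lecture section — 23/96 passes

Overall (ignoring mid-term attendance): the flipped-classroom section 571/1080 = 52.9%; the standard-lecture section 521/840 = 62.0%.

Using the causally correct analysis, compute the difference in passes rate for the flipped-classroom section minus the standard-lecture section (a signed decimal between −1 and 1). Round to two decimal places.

-0.09

The stratified and pooled comparisons disagree (the flipped-classroom section wins within each mid-term attendance; the standard-lecture section wins overall), so the answer turns on the causal role of mid-term attendance.
Because the teaching method influences mid-term attendance, mid-term attendance is a post-treatment mediator, not a confounder. Stratifying on it would bias the estimate; the causal effect is the crude pooled difference.
The causal difference is the pooled difference: 0.529 − 0.620 = -0.092.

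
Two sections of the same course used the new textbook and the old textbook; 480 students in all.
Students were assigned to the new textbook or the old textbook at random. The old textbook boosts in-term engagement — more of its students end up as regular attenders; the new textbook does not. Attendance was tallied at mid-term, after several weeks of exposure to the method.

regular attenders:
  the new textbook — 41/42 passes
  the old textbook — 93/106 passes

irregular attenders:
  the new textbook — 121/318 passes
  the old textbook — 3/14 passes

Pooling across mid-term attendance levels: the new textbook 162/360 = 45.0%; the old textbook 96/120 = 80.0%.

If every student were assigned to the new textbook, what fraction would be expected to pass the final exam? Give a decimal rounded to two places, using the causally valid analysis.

the new textbook is higher inside every mid-term attendance stratum but the old textbook is higher in aggregate. Whether to stratify depends on how mid-term attendance relates to the teaching method.
Stratifying would compare teaching methods among students the teaching methods themselves sorted into mid-term attendance groups — a form of selection on an intermediate. The unconditioned pooled rates give the total causal effect.
So P(outcome | do(the new textbook)) is just the pooled rate for the new textbook: 162/360 = 0.450.

0.45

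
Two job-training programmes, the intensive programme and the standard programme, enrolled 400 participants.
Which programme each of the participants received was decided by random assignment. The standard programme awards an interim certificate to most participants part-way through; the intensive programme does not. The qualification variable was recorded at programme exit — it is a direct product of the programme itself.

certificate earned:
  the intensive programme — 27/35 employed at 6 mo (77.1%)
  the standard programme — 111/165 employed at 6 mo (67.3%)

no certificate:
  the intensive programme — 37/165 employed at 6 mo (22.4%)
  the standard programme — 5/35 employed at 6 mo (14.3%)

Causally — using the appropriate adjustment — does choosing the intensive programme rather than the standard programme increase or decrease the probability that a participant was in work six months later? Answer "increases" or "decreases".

decreases

Qualification attained during the programme here is a post-treatment variable shaped by the programme; conditioning on it would introduce bias rather than remove it. The overall comparison is the causal one.
Pooled: the intensive programme 32.0% vs the standard programme 58.0%; the standard programme is higher overall.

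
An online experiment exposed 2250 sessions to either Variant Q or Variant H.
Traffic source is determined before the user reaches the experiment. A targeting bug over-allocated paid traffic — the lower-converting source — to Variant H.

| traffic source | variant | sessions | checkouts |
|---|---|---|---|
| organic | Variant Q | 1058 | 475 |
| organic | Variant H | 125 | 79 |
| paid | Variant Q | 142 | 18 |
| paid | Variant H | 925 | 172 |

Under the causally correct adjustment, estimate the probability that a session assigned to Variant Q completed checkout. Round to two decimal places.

Nothing the variant does changes traffic source; the imbalance is an allocation artefact. With traffic source also predicting the outcome, the pooled figure is confounded, and the within-stratum comparison is the causal one.
Standardising Variant Q to the population traffic source mix: 0.526·475/1058 + 0.474·18/142 = 0.296.

0.30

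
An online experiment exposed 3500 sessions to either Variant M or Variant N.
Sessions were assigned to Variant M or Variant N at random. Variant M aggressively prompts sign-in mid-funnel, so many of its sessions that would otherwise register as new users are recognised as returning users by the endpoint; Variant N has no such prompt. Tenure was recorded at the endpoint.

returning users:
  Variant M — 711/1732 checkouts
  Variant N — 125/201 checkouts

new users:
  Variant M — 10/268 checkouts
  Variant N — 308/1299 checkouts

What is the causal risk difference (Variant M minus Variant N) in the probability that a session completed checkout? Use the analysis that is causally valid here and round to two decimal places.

+0.07

User tenure is downstream of the variant. One should not condition on a consequence of treatment, so the overall rates are the right comparison.
The causal difference is the pooled difference: 0.360 − 0.289 = +0.072.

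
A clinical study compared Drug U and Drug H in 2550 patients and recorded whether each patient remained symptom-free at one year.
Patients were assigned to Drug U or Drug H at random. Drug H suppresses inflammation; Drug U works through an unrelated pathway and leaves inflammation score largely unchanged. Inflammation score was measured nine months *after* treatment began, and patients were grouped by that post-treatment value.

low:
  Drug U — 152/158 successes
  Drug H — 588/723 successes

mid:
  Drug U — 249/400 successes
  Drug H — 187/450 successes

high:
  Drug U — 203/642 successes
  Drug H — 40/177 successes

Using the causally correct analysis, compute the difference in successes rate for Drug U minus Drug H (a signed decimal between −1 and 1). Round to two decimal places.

Stratifying would compare drugs among patients the drugs themselves sorted into inflammation score groups — a form of selection on an intermediate. The unconditioned pooled rates give the total causal effect.
The causal difference is the pooled difference: 0.503 − 0.604 = -0.100.

-0.10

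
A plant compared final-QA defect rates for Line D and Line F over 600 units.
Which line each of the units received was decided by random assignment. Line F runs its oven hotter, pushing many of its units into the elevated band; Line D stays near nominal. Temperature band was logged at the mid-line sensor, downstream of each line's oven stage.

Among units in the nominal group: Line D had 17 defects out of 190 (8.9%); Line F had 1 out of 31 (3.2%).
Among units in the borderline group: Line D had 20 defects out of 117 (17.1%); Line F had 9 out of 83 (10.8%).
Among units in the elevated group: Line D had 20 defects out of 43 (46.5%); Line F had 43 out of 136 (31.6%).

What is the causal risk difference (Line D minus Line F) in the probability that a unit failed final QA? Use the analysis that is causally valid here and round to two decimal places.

-0.05

The stratified and pooled comparisons disagree (Line F wins within each in-process temperature band; Line D wins overall), so the answer turns on the causal role of in-process temperature band.
In-process temperature band here is a post-treatment variable shaped by the line; conditioning on it would introduce bias rather than remove it. The overall comparison is the causal one.
The causal difference is the pooled difference: 0.163 − 0.212 = -0.049.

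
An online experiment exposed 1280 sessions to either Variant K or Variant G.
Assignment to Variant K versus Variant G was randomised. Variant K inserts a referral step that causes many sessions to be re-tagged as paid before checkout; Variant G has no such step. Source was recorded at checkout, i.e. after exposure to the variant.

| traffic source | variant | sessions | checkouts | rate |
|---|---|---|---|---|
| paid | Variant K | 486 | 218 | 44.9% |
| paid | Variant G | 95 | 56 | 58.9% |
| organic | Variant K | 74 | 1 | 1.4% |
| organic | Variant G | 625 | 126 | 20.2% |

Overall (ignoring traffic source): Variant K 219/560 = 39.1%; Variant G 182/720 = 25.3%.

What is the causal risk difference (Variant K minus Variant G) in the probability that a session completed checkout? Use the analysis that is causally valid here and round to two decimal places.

The traffic source-specific comparison favours Variant G throughout, but the pooled figures favour Variant K. The question is whether to condition on traffic source.
Traffic source lies on the pathway variant → traffic source → outcome, so adjusting for it blocks the indirect effect. For the total causal effect of variant, use the unadjusted pooled rates.
The causal difference is the pooled difference: 0.391 − 0.253 = +0.138.

+0.14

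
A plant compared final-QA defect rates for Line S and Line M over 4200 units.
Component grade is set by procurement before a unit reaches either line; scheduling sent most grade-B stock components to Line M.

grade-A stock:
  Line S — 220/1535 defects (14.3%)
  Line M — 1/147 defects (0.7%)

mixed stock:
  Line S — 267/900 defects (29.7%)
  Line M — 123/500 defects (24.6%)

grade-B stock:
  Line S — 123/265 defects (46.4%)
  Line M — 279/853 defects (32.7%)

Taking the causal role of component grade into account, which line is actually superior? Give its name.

Line M

The imbalance in component grade arose from how units were allocated, not from anything the line did; and component grade independently affects the outcome. The pooled gap is confounded — condition on component grade.
Within each level — grade-A stock: 14.3% vs 0.7%; mixed stock: 29.7% vs 24.6%; grade-B stock: 46.4% vs 32.7% — Line M is lower every time.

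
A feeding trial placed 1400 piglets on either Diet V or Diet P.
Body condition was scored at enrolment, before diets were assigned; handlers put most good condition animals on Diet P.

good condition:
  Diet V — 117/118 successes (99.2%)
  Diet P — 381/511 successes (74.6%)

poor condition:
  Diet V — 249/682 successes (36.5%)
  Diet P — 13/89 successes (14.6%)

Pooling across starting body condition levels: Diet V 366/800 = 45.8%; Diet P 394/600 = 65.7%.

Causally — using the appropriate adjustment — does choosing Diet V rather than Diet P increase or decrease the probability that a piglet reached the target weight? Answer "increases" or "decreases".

increases

Starting body condition is set before the diet has any effect — it is not caused by the diet — and it independently drives the outcome. That makes it a confounder, so the causal comparison is within starting body condition levels.
Within each level — good condition: 99.2% vs 74.6%; poor condition: 36.5% vs 14.6% — Diet V is higher every time.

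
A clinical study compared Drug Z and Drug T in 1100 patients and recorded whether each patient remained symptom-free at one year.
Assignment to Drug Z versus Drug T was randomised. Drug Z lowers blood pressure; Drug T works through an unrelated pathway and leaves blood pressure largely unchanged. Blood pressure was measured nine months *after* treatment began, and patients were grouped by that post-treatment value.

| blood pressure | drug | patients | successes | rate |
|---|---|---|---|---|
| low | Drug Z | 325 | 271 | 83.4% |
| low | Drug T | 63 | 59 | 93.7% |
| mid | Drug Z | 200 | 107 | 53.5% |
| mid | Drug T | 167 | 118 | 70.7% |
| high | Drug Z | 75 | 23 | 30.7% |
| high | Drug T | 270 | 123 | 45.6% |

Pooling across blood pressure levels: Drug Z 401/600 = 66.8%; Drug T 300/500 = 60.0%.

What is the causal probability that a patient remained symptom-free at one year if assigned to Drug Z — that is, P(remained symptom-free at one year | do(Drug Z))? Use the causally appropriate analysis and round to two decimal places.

Because the drug influences blood pressure, blood pressure is a post-treatment mediator, not a confounder. Stratifying on it would bias the estimate; the causal effect is the crude pooled difference.
So P(outcome | do(Drug Z)) is just the pooled rate for Drug Z: 401/600 = 0.668.

0.67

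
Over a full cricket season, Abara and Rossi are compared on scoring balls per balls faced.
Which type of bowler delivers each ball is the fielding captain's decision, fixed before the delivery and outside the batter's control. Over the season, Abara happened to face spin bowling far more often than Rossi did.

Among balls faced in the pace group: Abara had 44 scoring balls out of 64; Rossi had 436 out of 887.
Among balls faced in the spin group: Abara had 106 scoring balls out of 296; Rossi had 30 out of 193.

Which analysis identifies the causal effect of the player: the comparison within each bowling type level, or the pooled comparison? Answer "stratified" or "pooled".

stratified

The imbalance in bowling type arose from how balls faced were allocated, not from anything the player did; and bowling type independently affects the outcome. The pooled gap is confounded — condition on bowling type.
Within each level — pace: 68.8% vs 49.2%; spin: 35.8% vs 15.5% — Abara is higher every time.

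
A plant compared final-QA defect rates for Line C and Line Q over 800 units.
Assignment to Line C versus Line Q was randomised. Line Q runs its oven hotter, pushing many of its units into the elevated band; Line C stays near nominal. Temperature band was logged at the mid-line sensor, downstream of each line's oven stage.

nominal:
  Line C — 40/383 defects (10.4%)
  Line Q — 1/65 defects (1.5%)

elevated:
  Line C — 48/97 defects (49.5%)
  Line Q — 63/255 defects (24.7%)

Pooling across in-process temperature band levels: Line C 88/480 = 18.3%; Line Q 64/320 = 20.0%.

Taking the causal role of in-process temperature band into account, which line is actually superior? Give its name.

The distribution of in-process temperature band is itself part of what the line does — it is an intermediate outcome. Holding it fixed would remove that part of the effect; the total effect is the pooled difference.
Pooled: Line C 18.3% vs Line Q 20.0%; Line C is lower overall.

Line C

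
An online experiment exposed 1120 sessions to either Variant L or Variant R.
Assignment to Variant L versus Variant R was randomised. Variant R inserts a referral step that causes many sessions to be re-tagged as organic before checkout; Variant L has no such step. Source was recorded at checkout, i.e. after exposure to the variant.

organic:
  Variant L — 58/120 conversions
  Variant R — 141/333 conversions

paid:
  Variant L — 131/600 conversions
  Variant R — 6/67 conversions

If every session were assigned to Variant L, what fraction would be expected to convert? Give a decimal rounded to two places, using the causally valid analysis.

0.26

The stratified and pooled comparisons disagree (Variant L wins within each traffic source; Variant R wins overall), so the answer turns on the causal role of traffic source.
Traffic source here is a post-treatment variable shaped by the variant; conditioning on it would introduce bias rather than remove it. The overall comparison is the causal one.
So P(outcome | do(Variant L)) is just the pooled rate for Variant L: 189/720 = 0.263.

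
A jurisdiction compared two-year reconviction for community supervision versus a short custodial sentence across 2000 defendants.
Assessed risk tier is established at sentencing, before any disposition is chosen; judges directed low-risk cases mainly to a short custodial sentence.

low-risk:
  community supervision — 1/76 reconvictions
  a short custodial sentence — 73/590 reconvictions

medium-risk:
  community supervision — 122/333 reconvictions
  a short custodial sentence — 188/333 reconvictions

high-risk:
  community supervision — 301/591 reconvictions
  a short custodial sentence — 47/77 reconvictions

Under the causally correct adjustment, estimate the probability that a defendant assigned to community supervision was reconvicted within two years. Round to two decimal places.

Nothing the disposition does changes assessed risk tier; the imbalance is an allocation artefact. With assessed risk tier also predicting the outcome, the pooled figure is confounded, and the within-stratum comparison is the causal one.
Standardising community supervision to the population assessed risk tier mix: 0.333·1/76 + 0.333·122/333 + 0.334·301/591 = 0.296.

0.30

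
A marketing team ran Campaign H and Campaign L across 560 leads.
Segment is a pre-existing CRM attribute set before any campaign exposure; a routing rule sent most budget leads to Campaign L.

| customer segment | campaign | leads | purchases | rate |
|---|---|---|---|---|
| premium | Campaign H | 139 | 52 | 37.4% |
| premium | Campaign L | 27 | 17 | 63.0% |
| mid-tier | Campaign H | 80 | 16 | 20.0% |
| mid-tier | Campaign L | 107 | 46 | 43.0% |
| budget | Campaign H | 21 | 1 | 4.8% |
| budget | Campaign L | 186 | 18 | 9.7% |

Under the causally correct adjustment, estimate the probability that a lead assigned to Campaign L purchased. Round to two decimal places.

0.37

Campaign L is higher inside every customer segment stratum but Campaign H is higher in aggregate. Whether to stratify depends on how customer segment relates to the campaign.
Here customer segment is a common cause — it drives both which campaign a case falls under and the outcome. The crude comparison mixes populations; the stratum-specific rates are the causally relevant ones.
Standardising Campaign L to the population customer segment mix: 0.296·17/27 + 0.334·46/107 + 0.370·18/186 = 0.366.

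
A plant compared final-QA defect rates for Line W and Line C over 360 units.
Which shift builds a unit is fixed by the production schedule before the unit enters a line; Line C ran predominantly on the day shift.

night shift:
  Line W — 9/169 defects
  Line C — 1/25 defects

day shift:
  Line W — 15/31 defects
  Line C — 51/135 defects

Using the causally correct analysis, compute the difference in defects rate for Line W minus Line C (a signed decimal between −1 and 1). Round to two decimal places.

The stratified and pooled comparisons disagree (Line C wins within each shift; Line W wins overall), so the answer turns on the causal role of shift.
Since shift is a pre-existing factor (not a product of the line) and it affects the outcome on its own, it is a confounder. The stratified rates, not the pooled rate, identify the causal effect.
Adjusting over the population distribution of shift: 0.539·(0.053−0.040) + 0.461·(0.484−0.378) = +0.056.

+0.06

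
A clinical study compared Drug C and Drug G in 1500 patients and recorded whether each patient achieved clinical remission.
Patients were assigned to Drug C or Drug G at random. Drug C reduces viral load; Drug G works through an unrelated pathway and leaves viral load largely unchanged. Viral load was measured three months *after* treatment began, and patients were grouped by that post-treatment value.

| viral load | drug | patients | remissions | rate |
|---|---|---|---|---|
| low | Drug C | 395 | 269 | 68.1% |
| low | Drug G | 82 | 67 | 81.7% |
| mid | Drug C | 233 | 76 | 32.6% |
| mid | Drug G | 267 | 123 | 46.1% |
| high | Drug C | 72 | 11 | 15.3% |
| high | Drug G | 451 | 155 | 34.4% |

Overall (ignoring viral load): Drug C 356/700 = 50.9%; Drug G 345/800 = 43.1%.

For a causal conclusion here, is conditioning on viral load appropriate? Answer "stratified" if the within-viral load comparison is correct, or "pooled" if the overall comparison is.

pooled

The stratified and pooled comparisons disagree (Drug G wins within each viral load; Drug C wins overall), so the answer turns on the causal role of viral load.
Viral load is downstream of the drug. One should not condition on a consequence of treatment, so the overall rates are the right comparison.
Pooled: Drug C 50.9% vs Drug G 43.1%; Drug C is higher overall.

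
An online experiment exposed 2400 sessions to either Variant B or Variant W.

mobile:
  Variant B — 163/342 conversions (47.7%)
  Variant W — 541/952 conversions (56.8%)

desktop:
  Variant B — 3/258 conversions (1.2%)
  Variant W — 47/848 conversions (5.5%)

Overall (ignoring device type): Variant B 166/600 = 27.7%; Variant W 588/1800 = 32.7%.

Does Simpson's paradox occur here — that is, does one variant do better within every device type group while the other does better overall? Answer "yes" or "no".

Within each device type level (mobile 47.7% vs 56.8%; desktop 1.2% vs 5.5%), Variant W has the higher rate every time. Pooled: 27.7% vs 32.7% — Variant W has the higher rate overall. They agree.

no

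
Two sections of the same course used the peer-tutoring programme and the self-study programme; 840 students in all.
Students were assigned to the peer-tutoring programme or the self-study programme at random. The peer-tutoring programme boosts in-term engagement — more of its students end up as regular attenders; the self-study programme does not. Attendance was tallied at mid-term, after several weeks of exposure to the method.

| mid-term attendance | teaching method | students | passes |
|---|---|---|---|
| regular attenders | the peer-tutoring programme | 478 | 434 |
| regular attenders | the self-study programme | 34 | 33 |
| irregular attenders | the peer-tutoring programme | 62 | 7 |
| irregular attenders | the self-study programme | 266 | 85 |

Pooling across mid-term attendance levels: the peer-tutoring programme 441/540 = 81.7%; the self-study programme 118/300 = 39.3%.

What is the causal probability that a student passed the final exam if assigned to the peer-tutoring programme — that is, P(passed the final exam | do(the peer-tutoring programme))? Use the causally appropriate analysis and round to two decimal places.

The stratified and pooled comparisons disagree (the self-study programme wins within each mid-term attendance; the peer-tutoring programme wins overall), so the answer turns on the causal role of mid-term attendance.
Mid-term attendance is downstream of the teaching method. One should not condition on a consequence of treatment, so the overall rates are the right comparison.
So P(outcome | do(the peer-tutoring programme)) is just the pooled rate for the peer-tutoring programme: 441/540 = 0.817.

0.82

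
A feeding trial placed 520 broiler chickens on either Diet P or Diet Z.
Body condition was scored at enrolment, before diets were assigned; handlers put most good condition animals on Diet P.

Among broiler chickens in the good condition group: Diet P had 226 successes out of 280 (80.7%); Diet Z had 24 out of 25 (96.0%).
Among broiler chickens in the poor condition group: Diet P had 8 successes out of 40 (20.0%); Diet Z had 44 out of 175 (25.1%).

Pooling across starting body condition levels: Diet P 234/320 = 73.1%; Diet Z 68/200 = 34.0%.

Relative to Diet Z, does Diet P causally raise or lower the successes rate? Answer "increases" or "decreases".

decreases

Starting body condition differs across diets for reasons unrelated to any effect of the diet itself, and it separately predicts the outcome — a classic confounder. We must compare within starting body condition levels.
Within each level — good condition: 80.7% vs 96.0%; poor condition: 20.0% vs 25.1% — Diet Z is higher every time.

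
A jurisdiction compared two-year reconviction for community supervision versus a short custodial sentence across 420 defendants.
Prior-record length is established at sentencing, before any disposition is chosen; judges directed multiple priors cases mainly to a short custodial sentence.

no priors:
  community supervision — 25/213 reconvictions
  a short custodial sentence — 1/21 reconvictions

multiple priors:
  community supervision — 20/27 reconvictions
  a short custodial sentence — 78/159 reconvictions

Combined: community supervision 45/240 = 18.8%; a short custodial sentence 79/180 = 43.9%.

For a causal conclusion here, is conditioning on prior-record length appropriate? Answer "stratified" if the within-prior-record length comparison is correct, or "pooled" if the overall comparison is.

stratified

The prior-record length-specific comparison favours a short custodial sentence throughout, but the pooled figures favour community supervision. The question is whether to condition on prior-record length.
The imbalance in prior-record length arose from how defendants were allocated, not from anything the disposition did; and prior-record length independently affects the outcome. The pooled gap is confounded — condition on prior-record length.
Within each level — no priors: 11.7% vs 4.8%; multiple priors: 74.1% vs 49.1% — a short custodial sentence is lower every time.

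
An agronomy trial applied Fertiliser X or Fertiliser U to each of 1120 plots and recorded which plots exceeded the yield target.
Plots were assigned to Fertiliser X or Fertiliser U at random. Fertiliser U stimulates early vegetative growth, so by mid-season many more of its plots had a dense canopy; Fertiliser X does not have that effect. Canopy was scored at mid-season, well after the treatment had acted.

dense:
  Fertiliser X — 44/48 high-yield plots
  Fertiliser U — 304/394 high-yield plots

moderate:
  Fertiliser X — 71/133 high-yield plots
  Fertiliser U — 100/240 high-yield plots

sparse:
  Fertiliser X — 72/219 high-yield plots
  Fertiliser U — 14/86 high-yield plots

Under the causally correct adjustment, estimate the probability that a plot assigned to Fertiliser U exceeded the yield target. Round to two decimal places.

The distribution of mid-season canopy is itself part of what the fertiliser does — it is an intermediate outcome. Holding it fixed would remove that part of the effect; the total effect is the pooled difference.
So P(outcome | do(Fertiliser U)) is just the pooled rate for Fertiliser U: 418/720 = 0.581.

0.58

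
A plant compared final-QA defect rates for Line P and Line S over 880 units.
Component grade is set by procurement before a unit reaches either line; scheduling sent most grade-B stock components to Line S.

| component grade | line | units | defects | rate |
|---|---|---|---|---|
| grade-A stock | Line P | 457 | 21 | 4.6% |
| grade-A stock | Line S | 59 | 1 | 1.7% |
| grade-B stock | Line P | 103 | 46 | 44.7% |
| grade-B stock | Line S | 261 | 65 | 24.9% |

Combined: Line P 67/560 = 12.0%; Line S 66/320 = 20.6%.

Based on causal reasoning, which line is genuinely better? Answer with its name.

Line S is lower inside every component grade stratum but Line P is lower in aggregate. Whether to stratify depends on how component grade relates to the line.
Component grade differs across lines for reasons unrelated to any effect of the line itself, and it separately predicts the outcome — a classic confounder. We must compare within component grade levels.
Within each level — grade-A stock: 4.6% vs 1.7%; grade-B stock: 44.7% vs 24.9% — Line S is lower every time.

Line S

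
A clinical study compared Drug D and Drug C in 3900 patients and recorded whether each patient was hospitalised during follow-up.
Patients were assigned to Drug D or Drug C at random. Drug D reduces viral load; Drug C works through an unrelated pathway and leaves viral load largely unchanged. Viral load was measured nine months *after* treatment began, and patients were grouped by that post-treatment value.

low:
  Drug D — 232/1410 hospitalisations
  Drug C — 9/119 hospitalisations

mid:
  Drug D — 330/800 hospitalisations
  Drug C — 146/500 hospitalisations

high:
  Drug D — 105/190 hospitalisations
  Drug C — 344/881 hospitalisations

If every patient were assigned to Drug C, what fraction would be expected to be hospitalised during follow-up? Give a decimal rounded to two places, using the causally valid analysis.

Viral load is downstream of the drug. One should not condition on a consequence of treatment, so the overall rates are the right comparison.
So P(outcome | do(Drug C)) is just the pooled rate for Drug C: 499/1500 = 0.333.

0.33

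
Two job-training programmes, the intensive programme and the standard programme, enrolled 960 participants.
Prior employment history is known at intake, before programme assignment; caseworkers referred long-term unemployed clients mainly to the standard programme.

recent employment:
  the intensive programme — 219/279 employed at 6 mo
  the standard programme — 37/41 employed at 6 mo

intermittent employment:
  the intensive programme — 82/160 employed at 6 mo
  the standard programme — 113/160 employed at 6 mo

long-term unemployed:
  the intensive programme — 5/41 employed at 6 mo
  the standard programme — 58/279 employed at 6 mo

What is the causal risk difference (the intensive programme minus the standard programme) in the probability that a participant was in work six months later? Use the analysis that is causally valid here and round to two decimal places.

Here prior employment history is a common cause — it drives both which programme a case falls under and the outcome. The crude comparison mixes populations; the stratum-specific rates are the causally relevant ones.
Adjusting over the population distribution of prior employment history: 0.333·(0.785−0.902) + 0.333·(0.512−0.706) + 0.333·(0.122−0.208) = -0.132.

-0.13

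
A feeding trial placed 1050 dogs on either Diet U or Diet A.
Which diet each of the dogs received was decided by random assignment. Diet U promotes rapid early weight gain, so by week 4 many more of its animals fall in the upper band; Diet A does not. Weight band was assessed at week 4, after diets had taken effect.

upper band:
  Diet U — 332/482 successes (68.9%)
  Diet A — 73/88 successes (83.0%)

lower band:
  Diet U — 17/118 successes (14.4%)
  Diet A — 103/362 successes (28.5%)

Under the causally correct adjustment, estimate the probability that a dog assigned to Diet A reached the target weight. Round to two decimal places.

Stratifying would compare diets among dogs the diets themselves sorted into week-4 weight band groups — a form of selection on an intermediate. The unconditioned pooled rates give the total causal effect.
So P(outcome | do(Diet A)) is just the pooled rate for Diet A: 176/450 = 0.391.

0.39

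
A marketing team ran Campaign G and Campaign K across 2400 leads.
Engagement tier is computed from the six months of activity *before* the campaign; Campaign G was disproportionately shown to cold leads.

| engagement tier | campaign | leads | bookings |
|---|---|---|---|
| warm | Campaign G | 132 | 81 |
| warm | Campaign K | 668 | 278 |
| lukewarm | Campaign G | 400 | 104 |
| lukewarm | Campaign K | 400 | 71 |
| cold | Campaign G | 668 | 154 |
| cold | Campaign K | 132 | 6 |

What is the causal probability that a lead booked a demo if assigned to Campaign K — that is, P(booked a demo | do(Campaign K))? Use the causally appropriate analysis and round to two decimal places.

The imbalance in engagement tier arose from how leads were allocated, not from anything the campaign did; and engagement tier independently affects the outcome. The pooled gap is confounded — condition on engagement tier.
Standardising Campaign K to the population engagement tier mix: 0.333·278/668 + 0.333·71/400 + 0.333·6/132 = 0.213.

0.21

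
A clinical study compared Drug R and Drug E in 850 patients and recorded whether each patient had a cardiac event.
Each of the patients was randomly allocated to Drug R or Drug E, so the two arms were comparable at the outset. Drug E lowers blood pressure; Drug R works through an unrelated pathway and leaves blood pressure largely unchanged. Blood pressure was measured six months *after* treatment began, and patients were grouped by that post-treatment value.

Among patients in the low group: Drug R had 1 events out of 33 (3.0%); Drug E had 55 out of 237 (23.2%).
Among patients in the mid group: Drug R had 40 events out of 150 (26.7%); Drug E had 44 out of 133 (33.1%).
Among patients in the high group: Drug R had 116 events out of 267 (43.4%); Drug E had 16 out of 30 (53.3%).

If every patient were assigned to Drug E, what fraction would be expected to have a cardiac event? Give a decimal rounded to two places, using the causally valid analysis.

0.29

Stratifying would compare drugs among patients the drugs themselves sorted into blood pressure groups — a form of selection on an intermediate. The unconditioned pooled rates give the total causal effect.
So P(outcome | do(Drug E)) is just the pooled rate for Drug E: 115/400 = 0.287.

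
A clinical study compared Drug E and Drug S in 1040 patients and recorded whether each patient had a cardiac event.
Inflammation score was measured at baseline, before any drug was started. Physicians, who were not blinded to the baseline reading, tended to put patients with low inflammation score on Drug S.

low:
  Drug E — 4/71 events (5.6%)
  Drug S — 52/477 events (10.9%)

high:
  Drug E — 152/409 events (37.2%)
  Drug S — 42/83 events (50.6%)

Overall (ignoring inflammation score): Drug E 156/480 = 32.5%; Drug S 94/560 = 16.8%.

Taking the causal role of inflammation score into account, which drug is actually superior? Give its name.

Drug E is lower inside every inflammation score stratum but Drug S is lower in aggregate. Whether to stratify depends on how inflammation score relates to the drug.
Inflammation score is set before the drug has any effect — it is not caused by the drug — and it independently drives the outcome. That makes it a confounder, so the causal comparison is within inflammation score levels.
Within each level — low: 5.6% vs 10.9%; high: 37.2% vs 50.6% — Drug E is lower every time.

Drug E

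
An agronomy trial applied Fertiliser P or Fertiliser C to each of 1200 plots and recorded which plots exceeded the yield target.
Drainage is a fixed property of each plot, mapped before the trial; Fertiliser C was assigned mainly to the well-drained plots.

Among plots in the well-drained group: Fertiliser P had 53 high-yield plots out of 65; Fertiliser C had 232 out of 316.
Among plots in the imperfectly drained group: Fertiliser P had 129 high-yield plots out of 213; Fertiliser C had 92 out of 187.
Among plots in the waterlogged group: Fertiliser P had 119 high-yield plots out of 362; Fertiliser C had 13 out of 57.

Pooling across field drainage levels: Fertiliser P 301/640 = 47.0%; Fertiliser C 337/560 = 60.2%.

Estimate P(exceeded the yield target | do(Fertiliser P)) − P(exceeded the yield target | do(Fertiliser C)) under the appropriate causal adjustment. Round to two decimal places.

Fertiliser P is higher inside every field drainage stratum but Fertiliser C is higher in aggregate. Whether to stratify depends on how field drainage relates to the fertiliser.
Field drainage satisfies the back-door criterion: it is not a descendant of the fertiliser, and it blocks the spurious path from fertiliser to outcome. Adjusting for it (i.e., using the within-field drainage rates) gives the causal effect.
Adjusting over the population distribution of field drainage: 0.318·(0.815−0.734) + 0.333·(0.606−0.492) + 0.349·(0.329−0.228) = +0.099.

+0.10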